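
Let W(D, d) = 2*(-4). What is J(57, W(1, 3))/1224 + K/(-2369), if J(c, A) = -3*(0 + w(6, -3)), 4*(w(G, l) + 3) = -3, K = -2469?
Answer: 1354981/1288736 ≈ 1.0514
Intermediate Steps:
w(G, l) = -15/4 (w(G, l) = -3 + (¼)*(-3) = -3 - ¾ = -15/4)
W(D, d) = -8
J(c, A) = 45/4 (J(c, A) = -3*(0 - 15/4) = -3*(-15/4) = 45/4)
J(57, W(1, 3))/1224 + K/(-2369) = (45/4)/1224 - 2469/(-2369) = (45/4)*(1/1224) - 2469*(-1/2369) = 5/544 + 2469/2369 = 1354981/1288736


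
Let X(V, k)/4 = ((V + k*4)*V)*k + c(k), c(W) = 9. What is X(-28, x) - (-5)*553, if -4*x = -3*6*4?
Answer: -85903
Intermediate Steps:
x = 18 (x = -(-3*6)*4/4 = -(-9)*4/2 = -1/4*(-72) = 18)
X(V, k) = 36 + 4*V*k*(V + 4*k) (X(V, k) = 4*(((V + k*4)*V)*k + 9) = 4*(((V + 4*k)*V)*k + 9) = 4*((V*(V + 4*k))*k + 9) = 4*(V*k*(V + 4*k) + 9) = 4*(9 + V*k*(V + 4*k)) = 36 + 4*V*k*(V + 4*k))
X(-28, x) - (-5)*553 = (36 + 4*18*(-28)**2 + 16*(-28)*18**2) - (-5)*553 = (36 + 4*18*784 + 16*(-28)*324) - 1*(-2765) = (36 + 56448 - 145152) + 2765 = -88668 + 2765 = -85903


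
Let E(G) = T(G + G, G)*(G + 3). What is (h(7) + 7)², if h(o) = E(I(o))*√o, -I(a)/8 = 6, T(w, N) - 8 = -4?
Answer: 226849 - 2520*√7 ≈ 2.2018e+5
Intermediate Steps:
T(w, N) = 4 (T(w, N) = 8 - 4 = 4)
I(a) = -48 (I(a) = -8*6 = -48)
E(G) = 12 + 4*G (E(G) = 4*(G + 3) = 4*(3 + G) = 12 + 4*G)
h(o) = -180*√o (h(o) = (12 + 4*(-48))*√o = (12 - 192)*√o = -180*√o)
(h(7) + 7)² = (-180*√7 + 7)² = (7 - 180*√7)²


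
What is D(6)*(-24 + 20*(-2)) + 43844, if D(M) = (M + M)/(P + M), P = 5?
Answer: 481516/11 ≈ 43774.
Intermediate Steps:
D(M) = 2*M/(5 + M) (D(M) = (M + M)/(5 + M) = (2*M)/(5 + M) = 2*M/(5 + M))
D(6)*(-24 + 20*(-2)) + 43844 = (2*6/(5 + 6))*(-24 + 20*(-2)) + 43844 = (2*6/11)*(-24 - 40) + 43844 = (2*6*(1/11))*(-64) + 43844 = (12/11)*(-64) + 43844 = -768/11 + 43844 = 481516/11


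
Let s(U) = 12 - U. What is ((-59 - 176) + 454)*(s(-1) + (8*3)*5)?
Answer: 29127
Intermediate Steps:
((-59 - 176) + 454)*(s(-1) + (8*3)*5) = ((-59 - 176) + 454)*((12 - 1*(-1)) + (8*3)*5) = (-235 + 454)*((12 + 1) + 24*5) = 219*(13 + 120) = 219*133 = 29127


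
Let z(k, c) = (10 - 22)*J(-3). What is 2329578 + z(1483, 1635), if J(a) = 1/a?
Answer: 2329582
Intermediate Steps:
z(k, c) = 4 (z(k, c) = (10 - 22)/(-3) = -12*(-⅓) = 4)
2329578 + z(1483, 1635) = 2329578 + 4 = 2329582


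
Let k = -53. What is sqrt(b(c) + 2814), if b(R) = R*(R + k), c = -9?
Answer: 2*sqrt(843) ≈ 58.069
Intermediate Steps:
b(R) = R*(-53 + R) (b(R) = R*(R - 53) = R*(-53 + R))
sqrt(b(c) + 2814) = sqrt(-9*(-53 - 9) + 2814) = sqrt(-9*(-62) + 2814) = sqrt(558 + 2814) = sqrt(3372) = 2*sqrt(843)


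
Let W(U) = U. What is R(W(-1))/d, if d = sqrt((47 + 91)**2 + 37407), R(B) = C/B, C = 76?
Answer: -76*sqrt(56451)/56451 ≈ -0.31987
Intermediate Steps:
R(B) = 76/B
d = sqrt(56451) (d = sqrt(138**2 + 37407) = sqrt(19044 + 37407) = sqrt(56451) ≈ 237.59)
R(W(-1))/d = (76/(-1))/(sqrt(56451)) = (76*(-1))*(sqrt(56451)/56451) = -76*sqrt(56451)/56451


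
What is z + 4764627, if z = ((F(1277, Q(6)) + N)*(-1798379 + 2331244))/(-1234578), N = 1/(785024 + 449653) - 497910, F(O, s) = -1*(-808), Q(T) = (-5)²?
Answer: 7589796490106654707/1524305061306 ≈ 4.9792e+6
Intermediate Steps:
Q(T) = 25
F(O, s) = 808
N = -614758025069/1234677 (N = 1/1234677 - 497910 = -614758025069/1234677 ≈ -4.9791e+5)
z = 327051438771431845/1524305061306 (z = ((808 - 614758025069/1234677)*(-1798379 + 2331244))/(-1234578) = -613760406053/1234677*532865*(-1/1234578) = -327051438771431845/1234677*(-1/1234578) = 327051438771431845/1524305061306 ≈ 2.1456e+5)
z + 4764627 = 327051438771431845/1524305061306 + 4764627 = 7589796490106654707/1524305061306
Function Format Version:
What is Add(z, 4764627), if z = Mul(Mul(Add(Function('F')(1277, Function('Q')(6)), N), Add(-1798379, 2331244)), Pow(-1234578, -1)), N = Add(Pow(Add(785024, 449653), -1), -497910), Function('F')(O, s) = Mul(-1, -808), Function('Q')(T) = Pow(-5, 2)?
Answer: Rational(7589796490106654707, 1524305061306) ≈ 4.9792e+6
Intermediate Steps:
Function('Q')(T) = 25
Function('F')(O, s) = 808
N = Rational(-614758025069, 1234677) (N = Add(Pow(1234677, -1), -497910) = Add(Rational(1, 1234677), -497910) = Rational(-614758025069, 1234677) ≈ -4.9791e+5)
z = Rational(327051438771431845, 1524305061306) (z = Mul(Mul(Add(808, Rational(-614758025069, 1234677)), Add(-1798379, 2331244)), Pow(-1234578, -1)) = Mul(Mul(Rational(-613760406053, 1234677), 532865), Rational(-1, 1234578)) = Mul(Rational(-327051438771431845, 1234677), Rational(-1, 1234578)) = Rational(327051438771431845, 1524305061306) ≈ 2.1456e+5)
Add(z, 4764627) = Add(Rational(327051438771431845, 1524305061306), 4764627) = Rational(7589796490106654707, 1524305061306)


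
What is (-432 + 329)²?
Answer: 10609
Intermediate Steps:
(-432 + 329)² = (-103)² = 10609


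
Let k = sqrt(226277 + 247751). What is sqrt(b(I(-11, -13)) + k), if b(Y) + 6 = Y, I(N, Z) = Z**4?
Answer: sqrt(28555 + 2*sqrt(118507)) ≈ 171.01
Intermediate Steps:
b(Y) = -6 + Y
k = 2*sqrt(118507) (k = sqrt(474028) = 2*sqrt(118507) ≈ 688.50)
sqrt(b(I(-11, -13)) + k) = sqrt((-6 + (-13)**4) + 2*sqrt(118507)) = sqrt((-6 + 28561) + 2*sqrt(118507)) = sqrt(28555 + 2*sqrt(118507))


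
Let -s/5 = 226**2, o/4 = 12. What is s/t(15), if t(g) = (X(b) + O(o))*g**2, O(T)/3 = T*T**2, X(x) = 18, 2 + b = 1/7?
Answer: -25538/7465365 ≈ -0.0034209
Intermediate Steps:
b = -13/7 (b = -2 + 1/7 = -13/7 ≈ -1.8571)
o = 48 (o = 4*12 = 48)
O(T) = 3*T**3 (O(T) = 3*(T*T**2) = 3*T**3)
s = -255380 (s = -5*226**2 = -5*51076 = -255380)
t(g) = 331794*g**2 (t(g) = (18 + 3*48**3)*g**2 = (18 + 3*110592)*g**2 = (18 + 331776)*g**2 = 331794*g**2)
s/t(15) = -255380/(331794*15**2) = -255380/(331794*225) = -255380/74653650 = -255380*1/74653650 = -25538/7465365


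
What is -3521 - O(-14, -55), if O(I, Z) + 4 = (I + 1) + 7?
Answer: -3511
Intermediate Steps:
O(I, Z) = 4 + I (O(I, Z) = -4 + ((I + 1) + 7) = -4 + ((1 + I) + 7) = -4 + (8 + I) = 4 + I)
-3521 - O(-14, -55) = -3521 - (4 - 14) = -3521 - 1*(-10) = -3521 + 10 = -3511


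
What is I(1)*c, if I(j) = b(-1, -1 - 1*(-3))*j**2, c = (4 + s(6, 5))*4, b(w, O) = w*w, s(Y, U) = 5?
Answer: 36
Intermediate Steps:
b(w, O) = w**2
c = 36 (c = (4 + 5)*4 = 9*4 = 36)
I(j) = j**2 (I(j) = (-1)**2*j**2 = 1*j**2 = j**2)
I(1)*c = 1**2*36 = 1*36 = 36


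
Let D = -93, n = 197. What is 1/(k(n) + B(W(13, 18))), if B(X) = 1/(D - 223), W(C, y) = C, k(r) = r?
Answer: 316/62251 ≈ 0.0050762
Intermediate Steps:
B(X) = -1/316 (B(X) = 1/(-93 - 223) = 1/(-316) = -1/316)
1/(k(n) + B(W(13, 18))) = 1/(197 - 1/316) = 1/(62251/316) = 316/62251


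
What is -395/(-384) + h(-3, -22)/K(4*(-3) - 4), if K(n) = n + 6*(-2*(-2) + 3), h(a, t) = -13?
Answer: 203/384 ≈ 0.52865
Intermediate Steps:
K(n) = 42 + n (K(n) = n + 6*(4 + 3) = n + 6*7 = n + 42 = 42 + n)
-395/(-384) + h(-3, -22)/K(4*(-3) - 4) = -395/(-384) - 13/(42 + (4*(-3) - 4)) = -395*(-1/384) - 13/(42 + (-12 - 4)) = 395/384 - 13/(42 - 16) = 395/384 - 13/26 = 395/384 - 13*1/26 = 395/384 - ½ = 203/384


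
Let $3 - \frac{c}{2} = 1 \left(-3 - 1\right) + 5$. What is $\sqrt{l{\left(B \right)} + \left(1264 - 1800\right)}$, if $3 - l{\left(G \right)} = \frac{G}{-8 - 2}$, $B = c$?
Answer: $\frac{i \sqrt{13315}}{5} \approx 23.078 i$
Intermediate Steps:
$c = 4$ ($c = 6 - 2 \left(1 \left(-3 - 1\right) + 5\right) = 6 - 2 \left(1 \left(-4\right) + 5\right) = 6 - 2 \left(-4 + 5\right) = 6 - 2 = 4$)
$B = 4$
$l{\left(G \right)} = 3 + \frac{G}{10}$ ($l{\left(G \right)} = 3 - \frac{G}{-8 - 2} = 3 - \frac{G}{-10} = 3 - G \left(- \frac{1}{10}\right) = 3 - - \frac{G}{10} = 3 + \frac{G}{10}$)
$\sqrt{l{\left(B \right)} + \left(1264 - 1800\right)} = \sqrt{\left(3 + \frac{1}{10} \cdot 4\right) + \left(1264 - 1800\right)} = \sqrt{\left(3 + \frac{2}{5}\right) + \left(1264 - 1800\right)} = \sqrt{\frac{17}{5} - 536} = \sqrt{- \frac{2663}{5}} = \frac{i \sqrt{13315}}{5}$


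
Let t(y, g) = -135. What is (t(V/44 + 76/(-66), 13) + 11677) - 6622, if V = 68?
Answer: 4920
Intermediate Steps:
(t(V/44 + 76/(-66), 13) + 11677) - 6622 = (-135 + 11677) - 6622 = 11542 - 6622 = 4920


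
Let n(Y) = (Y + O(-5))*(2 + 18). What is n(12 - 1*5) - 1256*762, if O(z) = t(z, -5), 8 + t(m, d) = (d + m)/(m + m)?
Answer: -957072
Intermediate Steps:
t(m, d) = -8 + (d + m)/(2*m) (t(m, d) = -8 + (d + m)/(m + m) = -8 + (d + m)/((2*m)) = -8 + (d + m)*(1/(2*m)) = -8 + (d + m)/(2*m))
O(z) = (-5 - 15*z)/(2*z)
n(Y) = -140 + 20*Y (n(Y) = (Y + (5/2)*(-1 - 3*(-5))/(-5))*(2 + 18) = (Y + (5/2)*(-⅕)*(-1 + 15))*20 = (Y + (5/2)*(-⅕)*14)*20 = (Y - 7)*20 = (-7 + Y)*20 = -140 + 20*Y)
n(12 - 1*5) - 1256*762 = (-140 + 20*(12 - 1*5)) - 1256*762 = (-140 + 20*(12 - 5)) - 957072 = (-140 + 20*7) - 957072 = (-140 + 140) - 957072 = 0 - 957072 = -957072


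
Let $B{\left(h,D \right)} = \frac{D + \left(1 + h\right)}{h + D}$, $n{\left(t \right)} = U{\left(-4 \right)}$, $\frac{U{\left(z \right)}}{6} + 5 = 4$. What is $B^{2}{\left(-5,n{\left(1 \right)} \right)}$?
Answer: $\frac{100}{121} \approx 0.82645$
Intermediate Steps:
$U{\left(z \right)} = -6$ ($U{\left(z \right)} = -30 + 6 \cdot 4 = -30 + 24 = -6$)
$n{\left(t \right)} = -6$
$B{\left(h,D \right)} = \frac{1 + D + h}{D + h}$
$B^{2}{\left(-5,n{\left(1 \right)} \right)} = \left(\frac{1 - 6 - 5}{-6 - 5}\right)^{2} = \left(\frac{1}{-11} \left(-10\right)\right)^{2} = \left(\left(- \frac{1}{11}\right) \left(-10\right)\right)^{2} = \left(\frac{10}{11}\right)^{2} = \frac{100}{121}$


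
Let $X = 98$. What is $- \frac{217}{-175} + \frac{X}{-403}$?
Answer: $\frac{10043}{10075} \approx 0.99682$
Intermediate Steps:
$- \frac{217}{-175} + \frac{X}{-403} = - \frac{217}{-175} + \frac{98}{-403} = \left(-217\right) \left(- \frac{1}{175}\right) + 98 \left(- \frac{1}{403}\right) = \frac{31}{25} - \frac{98}{403} = \frac{10043}{10075}$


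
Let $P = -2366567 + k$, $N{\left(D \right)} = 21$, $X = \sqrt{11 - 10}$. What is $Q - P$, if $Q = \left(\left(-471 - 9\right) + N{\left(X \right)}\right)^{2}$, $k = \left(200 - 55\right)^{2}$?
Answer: $2556223$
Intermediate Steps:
$X = 1$ ($X = \sqrt{1} = 1$)
$k = 21025$ ($k = 145^{2} = 21025$)
$Q = 210681$ ($Q = \left(\left(-471 - 9\right) + 21\right)^{2} = \left(-480 + 21\right)^{2} = \left(-459\right)^{2} = 210681$)
$P = -2345542$ ($P = -2366567 + 21025 = -2345542$)
$Q - P = 210681 - -2345542 = 210681 + 2345542 = 2556223$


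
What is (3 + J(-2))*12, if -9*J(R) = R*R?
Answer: 92/3 ≈ 30.667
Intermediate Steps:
J(R) = -R**2/9 (J(R) = -R*R/9 = -R**2/9)
(3 + J(-2))*12 = (3 - 1/9*(-2)**2)*12 = (3 - 1/9*4)*12 = (3 - 4/9)*12 = (23/9)*12 = 92/3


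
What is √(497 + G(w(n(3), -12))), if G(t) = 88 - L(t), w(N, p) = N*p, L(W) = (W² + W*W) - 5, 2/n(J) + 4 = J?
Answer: I*√562 ≈ 23.707*I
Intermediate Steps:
n(J) = 2/(-4 + J)
L(W) = -5 + 2*W² (L(W) = (W² + W²) - 5 = 2*W² - 5 = -5 + 2*W²)
G(t) = 93 - 2*t² (G(t) = 88 - (-5 + 2*t²) = 88 + (5 - 2*t²) = 93 - 2*t²)
√(497 + G(w(n(3), -12))) = √(497 + (93 - 2*576/(-4 + 3)²)) = √(497 + (93 - 2*((2/(-1))*(-12))²)) = √(497 + (93 - 2*((2*(-1))*(-12))²)) = √(497 + (93 - 2*(-2*(-12))²)) = √(497 + (93 - 2*24²)) = √(497 + (93 - 2*576)) = √(497 + (93 - 1152)) = √(497 - 1059) = √(-562) = I*√562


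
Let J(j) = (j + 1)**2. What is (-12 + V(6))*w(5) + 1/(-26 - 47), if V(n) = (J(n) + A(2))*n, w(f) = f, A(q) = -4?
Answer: 94169/73 ≈ 1290.0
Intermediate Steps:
J(j) = (1 + j)**2
V(n) = n*(-4 + (1 + n)**2) (V(n) = ((1 + n)**2 - 4)*n = (-4 + (1 + n)**2)*n = n*(-4 + (1 + n)**2))
(-12 + V(6))*w(5) + 1/(-26 - 47) = (-12 + 6*(-4 + (1 + 6)**2))*5 + 1/(-26 - 47) = (-12 + 6*(-4 + 7**2))*5 + 1/(-73) = (-12 + 6*(-4 + 49))*5 - 1/73 = (-12 + 6*45)*5 - 1/73 = (-12 + 270)*5 - 1/73 = 258*5 - 1/73 = 1290 - 1/73 = 94169/73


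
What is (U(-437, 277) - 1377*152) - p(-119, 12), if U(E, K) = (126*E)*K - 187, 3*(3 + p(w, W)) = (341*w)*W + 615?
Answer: -15299551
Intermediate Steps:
p(w, W) = 202 + 341*W*w/3 (p(w, W) = -3 + ((341*w)*W + 615)/3 = -3 + (341*W*w + 615)/3 = -3 + (615 + 341*W*w)/3 = -3 + (205 + 341*W*w/3) = 202 + 341*W*w/3)
U(E, K) = -187 + 126*E*K (U(E, K) = 126*E*K - 187 = -187 + 126*E*K)
(U(-437, 277) - 1377*152) - p(-119, 12) = ((-187 + 126*(-437)*277) - 1377*152) - (202 + (341/3)*12*(-119)) = ((-187 - 15252174) - 209304) - (202 - 162316) = (-15252361 - 209304) - 1*(-162114) = -15461665 + 162114 = -15299551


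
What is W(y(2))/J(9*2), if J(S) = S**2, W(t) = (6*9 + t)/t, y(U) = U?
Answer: 7/81 ≈ 0.086420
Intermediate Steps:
W(t) = (54 + t)/t
W(y(2))/J(9*2) = ((54 + 2)/2)/((9*2)**2) = ((1/2)*56)/(18**2) = 28/324 = 28*(1/324) = 7/81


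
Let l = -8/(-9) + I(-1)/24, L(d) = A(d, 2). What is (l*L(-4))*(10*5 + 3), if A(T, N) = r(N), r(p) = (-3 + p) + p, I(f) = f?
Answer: 3233/72 ≈ 44.903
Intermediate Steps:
r(p) = -3 + 2*p
A(T, N) = -3 + 2*N
L(d) = 1 (L(d) = -3 + 2*2 = -3 + 4 = 1)
l = 61/72 (l = -8/(-9) - 1/24 = -8*(-⅑) - 1*1/24 = 8/9 - 1/24 = 61/72 ≈ 0.84722)
(l*L(-4))*(10*5 + 3) = ((61/72)*1)*(10*5 + 3) = 61*(50 + 3)/72 = (61/72)*53 = 3233/72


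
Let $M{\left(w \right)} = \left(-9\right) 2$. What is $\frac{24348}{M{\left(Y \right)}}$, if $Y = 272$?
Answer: $- \frac{4058}{3} \approx -1352.7$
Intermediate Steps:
$M{\left(w \right)} = -18$
$\frac{24348}{M{\left(Y \right)}} = \frac{24348}{-18} = 24348 \left(- \frac{1}{18}\right) = - \frac{4058}{3}$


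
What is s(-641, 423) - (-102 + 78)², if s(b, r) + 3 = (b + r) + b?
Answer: -1438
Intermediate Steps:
s(b, r) = -3 + r + 2*b (s(b, r) = -3 + ((b + r) + b) = -3 + (r + 2*b) = -3 + r + 2*b)
s(-641, 423) - (-102 + 78)² = (-3 + 423 + 2*(-641)) - (-102 + 78)² = (-3 + 423 - 1282) - 1*(-24)² = -862 - 1*576 = -862 - 576 = -1438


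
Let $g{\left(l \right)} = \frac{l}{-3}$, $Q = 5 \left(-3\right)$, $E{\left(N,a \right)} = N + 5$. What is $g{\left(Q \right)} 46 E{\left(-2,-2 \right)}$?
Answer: $690$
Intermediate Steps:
$E{\left(N,a \right)} = 5 + N$
$Q = -15$
$g{\left(l \right)} = - \frac{l}{3}$ ($g{\left(l \right)} = l \left(- \frac{1}{3}\right) = - \frac{l}{3}$)
$g{\left(Q \right)} 46 E{\left(-2,-2 \right)} = \left(- \frac{1}{3}\right) \left(-15\right) 46 \left(5 - 2\right) = 5 \cdot 46 \cdot 3 = 230 \cdot 3 = 690$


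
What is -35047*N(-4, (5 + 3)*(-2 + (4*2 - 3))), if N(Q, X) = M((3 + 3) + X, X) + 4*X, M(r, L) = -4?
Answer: -3224324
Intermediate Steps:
N(Q, X) = -4 + 4*X
-35047*N(-4, (5 + 3)*(-2 + (4*2 - 3))) = -35047*(-4 + 4*((5 + 3)*(-2 + (4*2 - 3)))) = -35047*(-4 + 4*(8*(-2 + (8 - 3)))) = -35047*(-4 + 4*(8*(-2 + 5))) = -35047*(-4 + 4*(8*3)) = -35047*(-4 + 4*24) = -35047*(-4 + 96) = -35047*92 = -3224324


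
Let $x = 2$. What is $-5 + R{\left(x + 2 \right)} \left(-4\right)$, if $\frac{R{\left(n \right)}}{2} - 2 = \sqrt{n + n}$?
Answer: $-21 - 16 \sqrt{2} \approx -43.627$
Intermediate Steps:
$R{\left(n \right)} = 4 + 2 \sqrt{2} \sqrt{n}$ ($R{\left(n \right)} = 4 + 2 \sqrt{n + n} = 4 + 2 \sqrt{2 n} = 4 + 2 \sqrt{2} \sqrt{n}$)
$-5 + R{\left(x + 2 \right)} \left(-4\right) = -5 + \left(4 + 2 \sqrt{2} \sqrt{2 + 2}\right) \left(-4\right) = -5 + \left(4 + 2 \sqrt{2} \sqrt{4}\right) \left(-4\right) = -5 + \left(4 + 2 \sqrt{2} \cdot 2\right) \left(-4\right) = -5 + \left(4 + 4 \sqrt{2}\right) \left(-4\right) = -5 - \left(16 + 16 \sqrt{2}\right) = -21 - 16 \sqrt{2}$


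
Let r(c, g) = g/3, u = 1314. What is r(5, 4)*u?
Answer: 1752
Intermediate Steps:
r(c, g) = g/3 (r(c, g) = g*(⅓) = g/3)
r(5, 4)*u = ((⅓)*4)*1314 = (4/3)*1314 = 1752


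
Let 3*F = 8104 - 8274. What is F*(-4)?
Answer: 680/3 ≈ 226.67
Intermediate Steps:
F = -170/3 (F = (8104 - 8274)/3 = (⅓)*(-170) = -170/3 ≈ -56.667)
F*(-4) = -170/3*(-4) = 680/3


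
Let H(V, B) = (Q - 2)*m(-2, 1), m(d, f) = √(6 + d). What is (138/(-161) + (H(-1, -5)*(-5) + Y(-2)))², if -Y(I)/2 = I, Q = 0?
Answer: 26244/49 ≈ 535.59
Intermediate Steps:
Y(I) = -2*I
H(V, B) = -4 (H(V, B) = (0 - 2)*√(6 - 2) = -2*√4 = -2*2 = -4)
(138/(-161) + (H(-1, -5)*(-5) + Y(-2)))² = (138/(-161) + (-4*(-5) - 2*(-2)))² = (138*(-1/161) + (20 + 4))² = (-6/7 + 24)² = (162/7)² = 26244/49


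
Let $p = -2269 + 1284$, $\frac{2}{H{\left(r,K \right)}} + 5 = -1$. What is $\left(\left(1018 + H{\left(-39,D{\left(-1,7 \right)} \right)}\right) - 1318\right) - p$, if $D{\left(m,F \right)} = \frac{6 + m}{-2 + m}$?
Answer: $\frac{2054}{3} \approx 684.67$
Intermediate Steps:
$D{\left(m,F \right)} = \frac{6 + m}{-2 + m}$
$H{\left(r,K \right)} = - \frac{1}{3}$ ($H{\left(r,K \right)} = \frac{2}{-5 - 1} = \frac{2}{-6} = 2 \left(- \frac{1}{6}\right) = - \frac{1}{3}$)
$p = -985$
$\left(\left(1018 + H{\left(-39,D{\left(-1,7 \right)} \right)}\right) - 1318\right) - p = \left(\left(1018 - \frac{1}{3}\right) - 1318\right) - -985 = \left(\frac{3053}{3} - 1318\right) + 985 = - \frac{901}{3} + 985 = \frac{2054}{3}$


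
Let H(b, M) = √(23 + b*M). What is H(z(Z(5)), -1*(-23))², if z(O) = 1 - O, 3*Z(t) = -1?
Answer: 161/3 ≈ 53.667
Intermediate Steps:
Z(t) = -⅓ (Z(t) = (⅓)*(-1) = -⅓)
H(b, M) = √(23 + M*b)
H(z(Z(5)), -1*(-23))² = (√(23 + (-1*(-23))*(1 - 1*(-⅓))))² = (√(23 + 23*(1 + ⅓)))² = (√(23 + 23*(4/3)))² = (√(23 + 92/3))² = (√(161/3))² = (√483/3)² = 161/3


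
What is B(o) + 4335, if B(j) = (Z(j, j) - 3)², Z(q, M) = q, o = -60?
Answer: 8304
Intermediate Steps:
B(j) = (-3 + j)² (B(j) = (j - 3)² = (-3 + j)²)
B(o) + 4335 = (-3 - 60)² + 4335 = (-63)² + 4335 = 3969 + 4335 = 8304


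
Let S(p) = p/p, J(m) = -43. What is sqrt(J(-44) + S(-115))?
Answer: I*sqrt(42) ≈ 6.4807*I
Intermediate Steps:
S(p) = 1
sqrt(J(-44) + S(-115)) = sqrt(-43 + 1) = sqrt(-42) = I*sqrt(42)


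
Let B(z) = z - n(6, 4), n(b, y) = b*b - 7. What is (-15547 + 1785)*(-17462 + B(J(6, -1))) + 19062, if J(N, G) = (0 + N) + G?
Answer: 240661394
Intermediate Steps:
n(b, y) = -7 + b² (n(b, y) = b² - 7 = -7 + b²)
J(N, G) = G + N (J(N, G) = N + G = G + N)
B(z) = -29 + z (B(z) = z - (-7 + 6²) = z - (-7 + 36) = z - 1*29 = z - 29 = -29 + z)
(-15547 + 1785)*(-17462 + B(J(6, -1))) + 19062 = (-15547 + 1785)*(-17462 + (-29 + (-1 + 6))) + 19062 = -13762*(-17462 + (-29 + 5)) + 19062 = -13762*(-17462 - 24) + 19062 = -13762*(-17486) + 19062 = 240642332 + 19062 = 240661394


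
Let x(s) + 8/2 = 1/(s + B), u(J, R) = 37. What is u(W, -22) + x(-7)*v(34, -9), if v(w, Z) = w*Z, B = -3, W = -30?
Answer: 6458/5 ≈ 1291.6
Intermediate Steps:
x(s) = -4 + 1/(-3 + s) (x(s) = -4 + 1/(s - 3) = -4 + 1/(-3 + s))
v(w, Z) = Z*w
u(W, -22) + x(-7)*v(34, -9) = 37 + ((13 - 4*(-7))/(-3 - 7))*(-9*34) = 37 + ((13 + 28)/(-10))*(-306) = 37 - ⅒*41*(-306) = 37 - 41/10*(-306) = 37 + 6273/5 = 6458/5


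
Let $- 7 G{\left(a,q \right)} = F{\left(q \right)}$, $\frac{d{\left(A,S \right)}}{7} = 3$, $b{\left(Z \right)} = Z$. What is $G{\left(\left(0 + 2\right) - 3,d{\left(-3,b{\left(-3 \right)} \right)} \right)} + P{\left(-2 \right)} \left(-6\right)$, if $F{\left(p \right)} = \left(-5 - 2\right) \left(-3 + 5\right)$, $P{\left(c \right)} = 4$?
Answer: $-22$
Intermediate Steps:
$F{\left(p \right)} = -14$ ($F{\left(p \right)} = \left(-7\right) 2 = -14$)
$d{\left(A,S \right)} = 21$ ($d{\left(A,S \right)} = 7 \cdot 3 = 21$)
$G{\left(a,q \right)} = 2$ ($G{\left(a,q \right)} = \left(- \frac{1}{7}\right) \left(-14\right) = 2$)
$G{\left(\left(0 + 2\right) - 3,d{\left(-3,b{\left(-3 \right)} \right)} \right)} + P{\left(-2 \right)} \left(-6\right) = 2 + 4 \left(-6\right) = 2 - 24 = -22$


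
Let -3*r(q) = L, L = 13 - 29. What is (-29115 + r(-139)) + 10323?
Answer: -56360/3 ≈ -18787.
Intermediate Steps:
L = -16
r(q) = 16/3 (r(q) = -⅓*(-16) = 16/3)
(-29115 + r(-139)) + 10323 = (-29115 + 16/3) + 10323 = -87329/3 + 10323 = -56360/3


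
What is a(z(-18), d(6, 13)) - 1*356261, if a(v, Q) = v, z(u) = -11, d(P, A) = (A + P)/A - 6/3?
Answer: -356272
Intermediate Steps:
d(P, A) = -2 + (A + P)/A (d(P, A) = (A + P)/A - 6*⅓ = (A + P)/A - 2 = -2 + (A + P)/A)
a(z(-18), d(6, 13)) - 1*356261 = -11 - 1*356261 = -11 - 356261 = -356272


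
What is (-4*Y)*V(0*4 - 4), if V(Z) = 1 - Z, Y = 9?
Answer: -180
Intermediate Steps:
(-4*Y)*V(0*4 - 4) = (-4*9)*(1 - (0*4 - 4)) = -36*(1 - (0 - 4)) = -36*(1 - 1*(-4)) = -36*(1 + 4) = -36*5 = -180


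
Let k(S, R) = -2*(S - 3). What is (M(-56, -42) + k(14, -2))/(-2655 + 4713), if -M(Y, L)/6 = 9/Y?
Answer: -589/57624 ≈ -0.010221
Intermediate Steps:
M(Y, L) = -54/Y
k(S, R) = 6 - 2*S (k(S, R) = -2*(-3 + S) = 6 - 2*S)
(M(-56, -42) + k(14, -2))/(-2655 + 4713) = (-54/(-56) + (6 - 2*14))/(-2655 + 4713) = (-54*(-1/56) + (6 - 28))/2058 = (27/28 - 22)*(1/2058) = -589/28*1/2058 = -589/57624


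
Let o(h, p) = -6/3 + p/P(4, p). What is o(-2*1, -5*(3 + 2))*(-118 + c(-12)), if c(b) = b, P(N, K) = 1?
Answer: 3510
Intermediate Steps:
o(h, p) = -2 + p (o(h, p) = -6/3 + p/1 = -6*⅓ + p*1 = -2 + p)
o(-2*1, -5*(3 + 2))*(-118 + c(-12)) = (-2 - 5*(3 + 2))*(-118 - 12) = (-2 - 5*5)*(-130) = (-2 - 25)*(-130) = -27*(-130) = 3510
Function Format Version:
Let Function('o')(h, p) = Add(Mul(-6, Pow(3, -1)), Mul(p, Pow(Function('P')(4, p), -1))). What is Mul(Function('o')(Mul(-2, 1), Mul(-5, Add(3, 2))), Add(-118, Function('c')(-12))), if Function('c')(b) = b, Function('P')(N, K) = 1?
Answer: 3510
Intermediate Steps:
Function('o')(h, p) = Add(-2, p) (Function('o')(h, p) = Add(Mul(-6, Pow(3, -1)), Mul(p, Pow(1, -1))) = Add(Mul(-6, Rational(1, 3)), Mul(p, 1)) = Add(-2, p))
Mul(Function('o')(Mul(-2, 1), Mul(-5, Add(3, 2))), Add(-118, Function('c')(-12))) = Mul(Add(-2, Mul(-5, Add(3, 2))), Add(-118, -12)) = Mul(Add(-2, Mul(-5, 5)), -130) = Mul(Add(-2, -25), -130) = Mul(-27, -130) = 3510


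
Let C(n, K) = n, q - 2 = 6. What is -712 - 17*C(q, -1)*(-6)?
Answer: 104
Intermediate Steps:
q = 8 (q = 2 + 6 = 8)
-712 - 17*C(q, -1)*(-6) = -712 - 17*8*(-6) = -712 - 136*(-6) = -712 - 1*(-816) = -712 + 816 = 104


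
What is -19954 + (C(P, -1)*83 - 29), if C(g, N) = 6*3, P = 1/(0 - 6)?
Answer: -18489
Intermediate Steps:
P = -⅙ (P = 1/(-6) = -⅙ ≈ -0.16667)
C(g, N) = 18
-19954 + (C(P, -1)*83 - 29) = -19954 + (18*83 - 29) = -19954 + (1494 - 29) = -19954 + 1465 = -18489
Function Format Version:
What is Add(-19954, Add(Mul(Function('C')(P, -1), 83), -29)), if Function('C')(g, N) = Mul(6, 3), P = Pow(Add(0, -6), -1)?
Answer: -18489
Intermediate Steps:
P = Rational(-1, 6) (P = Pow(-6, -1) = Rational(-1, 6) ≈ -0.16667)
Function('C')(g, N) = 18
Add(-19954, Add(Mul(Function('C')(P, -1), 83), -29)) = Add(-19954, Add(Mul(18, 83), -29)) = Add(-19954, Add(1494, -29)) = Add(-19954, 1465) = -18489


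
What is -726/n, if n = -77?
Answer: 66/7 ≈ 9.4286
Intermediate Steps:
-726/n = -726/(-77) = -726*(-1/77) = 66/7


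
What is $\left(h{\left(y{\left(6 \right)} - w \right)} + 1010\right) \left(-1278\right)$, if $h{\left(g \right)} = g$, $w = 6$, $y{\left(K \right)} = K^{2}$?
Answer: $-1329120$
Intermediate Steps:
$\left(h{\left(y{\left(6 \right)} - w \right)} + 1010\right) \left(-1278\right) = \left(\left(6^{2} - 6\right) + 1010\right) \left(-1278\right) = \left(\left(36 - 6\right) + 1010\right) \left(-1278\right) = \left(30 + 1010\right) \left(-1278\right) = 1040 \left(-1278\right) = -1329120$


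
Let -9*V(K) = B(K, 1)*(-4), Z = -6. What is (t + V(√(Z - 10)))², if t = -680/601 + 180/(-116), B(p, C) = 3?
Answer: 4981395241/2733930369 ≈ 1.8221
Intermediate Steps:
t = -46765/17429 (t = -680*1/601 + 180*(-1/116) = -680/601 - 45/29 = -46765/17429 ≈ -2.6832)
V(K) = 4/3 (V(K) = -(-4)/3 = -⅑*(-12) = 4/3)
(t + V(√(Z - 10)))² = (-46765/17429 + 4/3)² = (-70579/52287)² = 4981395241/2733930369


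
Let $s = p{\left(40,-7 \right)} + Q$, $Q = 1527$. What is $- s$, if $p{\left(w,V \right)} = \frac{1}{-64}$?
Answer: $- \frac{97727}{64} \approx -1527.0$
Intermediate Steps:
$p{\left(w,V \right)} = - \frac{1}{64}$
$s = \frac{97727}{64}$ ($s = - \frac{1}{64} + 1527 = \frac{97727}{64} \approx 1527.0$)
$- s = \left(-1\right) \frac{97727}{64} = - \frac{97727}{64}$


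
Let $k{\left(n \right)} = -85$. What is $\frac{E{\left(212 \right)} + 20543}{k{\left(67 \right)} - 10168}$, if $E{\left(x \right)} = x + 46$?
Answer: $- \frac{20801}{10253} \approx -2.0288$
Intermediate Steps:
$E{\left(x \right)} = 46 + x$
$\frac{E{\left(212 \right)} + 20543}{k{\left(67 \right)} - 10168} = \frac{\left(46 + 212\right) + 20543}{-85 - 10168} = \frac{258 + 20543}{-10253} = 20801 \left(- \frac{1}{10253}\right) = - \frac{20801}{10253}$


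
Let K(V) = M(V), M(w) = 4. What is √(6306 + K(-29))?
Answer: √6310 ≈ 79.436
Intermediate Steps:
K(V) = 4
√(6306 + K(-29)) = √(6306 + 4) = √6310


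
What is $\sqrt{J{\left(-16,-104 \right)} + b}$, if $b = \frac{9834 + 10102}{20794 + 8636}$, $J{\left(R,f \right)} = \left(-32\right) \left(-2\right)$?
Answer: $\frac{4 \sqrt{97254705}}{4905} \approx 8.0422$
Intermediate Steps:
$J{\left(R,f \right)} = 64$
$b = \frac{9968}{14715}$ ($b = \frac{19936}{29430} = 19936 \cdot \frac{1}{29430} = \frac{9968}{14715} \approx 0.6774$)
$\sqrt{J{\left(-16,-104 \right)} + b} = \sqrt{64 + \frac{9968}{14715}} = \sqrt{\frac{951728}{14715}} = \frac{4 \sqrt{97254705}}{4905}$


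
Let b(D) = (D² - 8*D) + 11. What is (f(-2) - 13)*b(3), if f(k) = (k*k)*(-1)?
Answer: 68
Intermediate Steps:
b(D) = 11 + D² - 8*D
f(k) = -k² (f(k) = k²*(-1) = -k²)
(f(-2) - 13)*b(3) = (-1*(-2)² - 13)*(11 + 3² - 8*3) = (-1*4 - 13)*(11 + 9 - 24) = (-4 - 13)*(-4) = -17*(-4) = 68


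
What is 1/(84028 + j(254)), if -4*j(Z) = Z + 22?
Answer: 1/83959 ≈ 1.1911e-5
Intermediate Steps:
j(Z) = -11/2 - Z/4 (j(Z) = -(Z + 22)/4 = -(22 + Z)/4 = -11/2 - Z/4)
1/(84028 + j(254)) = 1/(84028 + (-11/2 - ¼*254)) = 1/(84028 + (-11/2 - 127/2)) = 1/(84028 - 69) = 1/83959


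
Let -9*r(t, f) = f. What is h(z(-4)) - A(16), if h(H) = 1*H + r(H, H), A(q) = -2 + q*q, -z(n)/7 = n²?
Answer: -3182/9 ≈ -353.56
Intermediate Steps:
z(n) = -7*n²
r(t, f) = -f/9
A(q) = -2 + q²
h(H) = 8*H/9 (h(H) = 1*H - H/9 = H - H/9 = 8*H/9)
h(z(-4)) - A(16) = 8*(-7*(-4)²)/9 - (-2 + 16²) = 8*(-7*16)/9 - (-2 + 256) = (8/9)*(-112) - 1*254 = -896/9 - 254 = -3182/9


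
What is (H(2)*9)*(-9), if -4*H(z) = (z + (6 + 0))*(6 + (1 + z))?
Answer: 1458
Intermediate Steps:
H(z) = -(6 + z)*(7 + z)/4 (H(z) = -(z + (6 + 0))*(6 + (1 + z))/4 = -(z + 6)*(7 + z)/4 = -(6 + z)*(7 + z)/4)
(H(2)*9)*(-9) = ((-21/2 - 13/4*2 - ¼*2²)*9)*(-9) = ((-21/2 - 13/2 - ¼*4)*9)*(-9) = ((-21/2 - 13/2 - 1)*9)*(-9) = -18*9*(-9) = -162*(-9) = 1458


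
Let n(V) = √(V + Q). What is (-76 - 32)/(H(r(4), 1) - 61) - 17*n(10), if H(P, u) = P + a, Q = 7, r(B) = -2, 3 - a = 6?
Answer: 18/11 - 17*√17 ≈ -68.456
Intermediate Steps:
a = -3 (a = 3 - 1*6 = 3 - 6 = -3)
H(P, u) = -3 + P (H(P, u) = P - 3 = -3 + P)
n(V) = √(7 + V) (n(V) = √(V + 7) = √(7 + V))
(-76 - 32)/(H(r(4), 1) - 61) - 17*n(10) = (-76 - 32)/((-3 - 2) - 61) - 17*√(7 + 10) = -108/(-5 - 61) - 17*√17 = -108/(-66) - 17*√17 = -108*(-1/66) - 17*√17 = 18/11 - 17*√17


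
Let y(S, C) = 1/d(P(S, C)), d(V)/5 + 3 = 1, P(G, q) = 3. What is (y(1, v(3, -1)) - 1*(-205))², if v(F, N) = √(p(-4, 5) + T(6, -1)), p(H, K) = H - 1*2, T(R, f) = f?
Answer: 4198401/100 ≈ 41984.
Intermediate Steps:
d(V) = -10 (d(V) = -15 + 5*1 = -15 + 5 = -10)
p(H, K) = -2 + H (p(H, K) = H - 2 = -2 + H)
v(F, N) = I*√7 (v(F, N) = √((-2 - 4) - 1) = √(-6 - 1) = √(-7) = I*√7)
y(S, C) = -⅒ (y(S, C) = 1/(-10) = -⅒)
(y(1, v(3, -1)) - 1*(-205))² = (-⅒ - 1*(-205))² = (-⅒ + 205)² = (2049/10)² = 4198401/100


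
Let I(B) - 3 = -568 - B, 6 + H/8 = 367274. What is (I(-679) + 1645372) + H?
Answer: 4583630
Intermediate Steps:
H = 2938144 (H = -48 + 8*367274 = -48 + 2938192 = 2938144)
I(B) = -565 - B (I(B) = 3 + (-568 - B) = -565 - B)
(I(-679) + 1645372) + H = ((-565 - 1*(-679)) + 1645372) + 2938144 = ((-565 + 679) + 1645372) + 2938144 = (114 + 1645372) + 2938144 = 1645486 + 2938144 = 4583630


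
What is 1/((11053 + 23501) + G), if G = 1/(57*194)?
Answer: 11058/382098133 ≈ 2.8940e-5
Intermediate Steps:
G = 1/11058 ≈ 9.0432e-5
1/((11053 + 23501) + G) = 1/((11053 + 23501) + 1/11058) = 1/(34554 + 1/11058) = 1/(382098133/11058) = 11058/382098133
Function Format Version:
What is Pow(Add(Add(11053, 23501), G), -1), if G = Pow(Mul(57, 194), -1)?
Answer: Rational(11058, 382098133) ≈ 2.8940e-5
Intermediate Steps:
G = Rational(1, 11058) (G = Pow(11058, -1) = Rational(1, 11058) ≈ 9.0432e-5)
Pow(Add(Add(11053, 23501), G), -1) = Pow(Add(Add(11053, 23501), Rational(1, 11058)), -1) = Pow(Add(34554, Rational(1, 11058)), -1) = Pow(Rational(382098133, 11058), -1) = Rational(11058, 382098133)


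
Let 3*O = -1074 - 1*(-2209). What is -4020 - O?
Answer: -13195/3 ≈ -4398.3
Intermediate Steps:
O = 1135/3 (O = (-1074 - 1*(-2209))/3 = (-1074 + 2209)/3 = (⅓)*1135 = 1135/3 ≈ 378.33)
-4020 - O = -4020 - 1*1135/3 = -4020 - 1135/3 = -13195/3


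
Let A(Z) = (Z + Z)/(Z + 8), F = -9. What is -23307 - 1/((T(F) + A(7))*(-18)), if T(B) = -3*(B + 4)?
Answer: -33422233/1434 ≈ -23307.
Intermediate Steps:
A(Z) = 2*Z/(8 + Z) (A(Z) = (2*Z)/(8 + Z) = 2*Z/(8 + Z))
T(B) = -12 - 3*B (T(B) = -3*(4 + B) = -12 - 3*B)
-23307 - 1/((T(F) + A(7))*(-18)) = -23307 - 1/(((-12 - 3*(-9)) + 2*7/(8 + 7))*(-18)) = -23307 - 1/(((-12 + 27) + 2*7/15)*(-18)) = -23307 - 1/((15 + 2*7*(1/15))*(-18)) = -23307 - 1/((15 + 14/15)*(-18)) = -23307 - 1/((239/15)*(-18)) = -23307 - 1/(-1434/5) = -23307 - 1*(-5/1434) = -23307 + 5/1434 = -33422233/1434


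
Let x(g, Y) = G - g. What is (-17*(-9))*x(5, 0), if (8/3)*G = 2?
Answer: -2601/4 ≈ -650.25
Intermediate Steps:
G = ¾ (G = (3/8)*2 = ¾ ≈ 0.75000)
x(g, Y) = ¾ - g
(-17*(-9))*x(5, 0) = (-17*(-9))*(¾ - 1*5) = 153*(¾ - 5) = 153*(-17/4) = -2601/4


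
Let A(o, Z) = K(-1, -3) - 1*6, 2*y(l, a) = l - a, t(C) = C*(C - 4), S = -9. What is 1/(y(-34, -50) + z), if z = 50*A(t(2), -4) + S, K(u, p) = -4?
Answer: -1/501 ≈ -0.0019960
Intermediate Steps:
t(C) = C*(-4 + C)
y(l, a) = l/2 - a/2 (y(l, a) = (l - a)/2 = l/2 - a/2)
A(o, Z) = -10 (A(o, Z) = -4 - 1*6 = -4 - 6 = -10)
z = -509 (z = 50*(-10) - 9 = -500 - 9 = -509)
1/(y(-34, -50) + z) = 1/(((½)*(-34) - ½*(-50)) - 509) = 1/((-17 + 25) - 509) = 1/(8 - 509) = 1/(-501) = -1/501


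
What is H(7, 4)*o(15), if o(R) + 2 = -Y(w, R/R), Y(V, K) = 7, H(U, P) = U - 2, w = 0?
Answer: -45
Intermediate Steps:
H(U, P) = -2 + U
o(R) = -9 (o(R) = -2 - 1*7 = -2 - 7 = -9)
H(7, 4)*o(15) = (-2 + 7)*(-9) = 5*(-9) = -45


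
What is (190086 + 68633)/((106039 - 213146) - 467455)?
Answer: -258719/574562 ≈ -0.45029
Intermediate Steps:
(190086 + 68633)/((106039 - 213146) - 467455) = 258719/(-107107 - 467455) = 258719/(-574562) = 258719*(-1/574562) = -258719/574562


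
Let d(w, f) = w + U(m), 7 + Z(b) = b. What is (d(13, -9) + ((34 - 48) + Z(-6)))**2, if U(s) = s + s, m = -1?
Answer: 256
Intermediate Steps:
U(s) = 2*s
Z(b) = -7 + b
d(w, f) = -2 + w (d(w, f) = w + 2*(-1) = w - 2 = -2 + w)
(d(13, -9) + ((34 - 48) + Z(-6)))**2 = ((-2 + 13) + ((34 - 48) + (-7 - 6)))**2 = (11 + (-14 - 13))**2 = (11 - 27)**2 = (-16)**2 = 256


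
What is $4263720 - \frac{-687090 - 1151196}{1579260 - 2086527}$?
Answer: $\frac{240315846106}{56363} \approx 4.2637 \cdot 10^{6}$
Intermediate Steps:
$4263720 - \frac{-687090 - 1151196}{1579260 - 2086527} = 4263720 - - \frac{1838286}{-507267} = 4263720 - \left(-1838286\right) \left(- \frac{1}{507267}\right) = 4263720 - \frac{204254}{56363} = \frac{240315846106}{56363}$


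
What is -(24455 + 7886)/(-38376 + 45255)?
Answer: -32341/6879 ≈ -4.7014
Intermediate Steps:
-(24455 + 7886)/(-38376 + 45255) = -32341/6879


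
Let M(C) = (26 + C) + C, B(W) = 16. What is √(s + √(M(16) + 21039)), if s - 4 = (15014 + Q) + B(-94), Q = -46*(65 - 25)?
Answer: √(13194 + 17*√73) ≈ 115.50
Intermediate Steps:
M(C) = 26 + 2*C
Q = -1840 (Q = -46*40 = -1840)
s = 13194 (s = 4 + ((15014 - 1840) + 16) = 4 + (13174 + 16) = 4 + 13190 = 13194)
√(s + √(M(16) + 21039)) = √(13194 + √((26 + 2*16) + 21039)) = √(13194 + √((26 + 32) + 21039)) = √(13194 + √(58 + 21039)) = √(13194 + √21097) = √(13194 + 17*√73)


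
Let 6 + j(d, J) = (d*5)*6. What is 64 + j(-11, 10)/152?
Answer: 1174/19 ≈ 61.789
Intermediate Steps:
j(d, J) = -6 + 30*d (j(d, J) = -6 + (d*5)*6 = -6 + (5*d)*6 = -6 + 30*d)
64 + j(-11, 10)/152 = 64 + (-6 + 30*(-11))/152 = 64 + (-6 - 330)*(1/152) = 64 - 336*1/152 = 64 - 42/19 = 1174/19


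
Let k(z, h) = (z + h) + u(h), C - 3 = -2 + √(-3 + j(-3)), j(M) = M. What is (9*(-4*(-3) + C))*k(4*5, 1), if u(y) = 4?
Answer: 2925 + 225*I*√6 ≈ 2925.0 + 551.13*I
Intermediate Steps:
C = 1 + I*√6 (C = 3 + (-2 + √(-3 - 3)) = 3 + (-2 + √(-6)) = 3 + (-2 + I*√6) = 1 + I*√6 ≈ 1.0 + 2.4495*I)
k(z, h) = 4 + h + z (k(z, h) = (z + h) + 4 = (h + z) + 4 = 4 + h + z)
(9*(-4*(-3) + C))*k(4*5, 1) = (9*(-4*(-3) + (1 + I*√6)))*(4 + 1 + 4*5) = (9*(12 + (1 + I*√6)))*(4 + 1 + 20) = (9*(13 + I*√6))*25 = (117 + 9*I*√6)*25 = 2925 + 225*I*√6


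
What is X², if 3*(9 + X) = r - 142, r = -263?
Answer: 20736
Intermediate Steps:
X = -144 (X = -9 + (-263 - 142)/3 = -9 + (⅓)*(-405) = -9 - 135 = -144)
X² = (-144)² = 20736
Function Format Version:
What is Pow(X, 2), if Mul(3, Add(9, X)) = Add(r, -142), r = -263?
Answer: 20736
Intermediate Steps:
X = -144 (X = Add(-9, Mul(Rational(1, 3), Add(-263, -142))) = Add(-9, Mul(Rational(1, 3), -405)) = Add(-9, -135) = -144)
Pow(X, 2) = Pow(-144, 2) = 20736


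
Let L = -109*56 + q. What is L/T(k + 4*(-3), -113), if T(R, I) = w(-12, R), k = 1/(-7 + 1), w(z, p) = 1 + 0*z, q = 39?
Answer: -6065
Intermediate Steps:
L = -6065 (L = -109*56 + 39 = -6104 + 39 = -6065)
w(z, p) = 1 (w(z, p) = 1 + 0 = 1)
k = -⅙ (k = 1/(-6) = -⅙ ≈ -0.16667)
T(R, I) = 1
L/T(k + 4*(-3), -113) = -6065/1 = -6065*1 = -6065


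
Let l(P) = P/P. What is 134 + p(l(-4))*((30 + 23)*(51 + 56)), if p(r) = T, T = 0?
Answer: 134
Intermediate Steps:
l(P) = 1
p(r) = 0
134 + p(l(-4))*((30 + 23)*(51 + 56)) = 134 + 0*((30 + 23)*(51 + 56)) = 134 + 0*(53*107) = 134 + 0*5671 = 134 + 0 = 134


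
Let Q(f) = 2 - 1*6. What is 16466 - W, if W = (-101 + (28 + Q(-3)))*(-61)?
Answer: 11769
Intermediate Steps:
Q(f) = -4 (Q(f) = 2 - 6 = -4)
W = 4697 (W = (-101 + (28 - 4))*(-61) = (-101 + 24)*(-61) = -77*(-61) = 4697)
16466 - W = 16466 - 1*4697 = 16466 - 4697 = 11769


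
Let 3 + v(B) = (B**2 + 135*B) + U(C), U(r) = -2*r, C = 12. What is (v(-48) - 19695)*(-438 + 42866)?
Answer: -1013944344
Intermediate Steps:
v(B) = -27 + B**2 + 135*B (v(B) = -3 + ((B**2 + 135*B) - 2*12) = -3 + ((B**2 + 135*B) - 24) = -3 + (-24 + B**2 + 135*B) = -27 + B**2 + 135*B)
(v(-48) - 19695)*(-438 + 42866) = ((-27 + (-48)**2 + 135*(-48)) - 19695)*(-438 + 42866) = ((-27 + 2304 - 6480) - 19695)*42428 = (-4203 - 19695)*42428 = -23898*42428 = -1013944344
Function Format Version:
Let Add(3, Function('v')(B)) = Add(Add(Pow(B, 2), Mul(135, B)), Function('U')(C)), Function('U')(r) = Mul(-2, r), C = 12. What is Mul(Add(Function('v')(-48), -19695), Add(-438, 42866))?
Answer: -1013944344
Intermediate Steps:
Function('v')(B) = Add(-27, Pow(B, 2), Mul(135, B)) (Function('v')(B) = Add(-3, Add(Add(Pow(B, 2), Mul(135, B)), Mul(-2, 12))) = Add(-3, Add(Add(Pow(B, 2), Mul(135, B)), -24)) = Add(-3, Add(-24, Pow(B, 2), Mul(135, B))) = Add(-27, Pow(B, 2), Mul(135, B)))
Mul(Add(Function('v')(-48), -19695), Add(-438, 42866)) = Mul(Add(Add(-27, Pow(-48, 2), Mul(135, -48)), -19695), Add(-438, 42866)) = Mul(Add(Add(-27, 2304, -6480), -19695), 42428) = Mul(Add(-4203, -19695), 42428) = Mul(-23898, 42428) = -1013944344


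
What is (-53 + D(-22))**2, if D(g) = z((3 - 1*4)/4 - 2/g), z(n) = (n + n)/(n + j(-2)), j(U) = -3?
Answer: 54066609/19321 ≈ 2798.3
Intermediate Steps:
z(n) = 2*n/(-3 + n) (z(n) = (n + n)/(n - 3) = (2*n)/(-3 + n) = 2*n/(-3 + n))
D(g) = 2*(-1/4 - 2/g)/(-13/4 - 2/g) (D(g) = 2*((3 - 1*4)/4 - 2/g)/(-3 + ((3 - 1*4)/4 - 2/g)) = 2*((3 - 4)*(1/4) - 2/g)/(-3 + ((3 - 4)*(1/4) - 2/g)) = 2*(-1*1/4 - 2/g)/(-3 + (-1*1/4 - 2/g)) = 2*(-1/4 - 2/g)/(-3 + (-1/4 - 2/g)) = 2*(-1/4 - 2/g)/(-13/4 - 2/g))
(-53 + D(-22))**2 = (-53 + 2*(8 - 22)/(8 + 13*(-22)))**2 = (-53 + 2*(-14)/(8 - 286))**2 = (-53 + 2*(-14)/(-278))**2 = (-53 + 2*(-1/278)*(-14))**2 = (-53 + 14/139)**2 = (-7353/139)**2 = 54066609/19321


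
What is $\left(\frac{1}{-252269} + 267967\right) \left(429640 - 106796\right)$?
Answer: $\frac{21824179216734968}{252269} \approx 8.6512 \cdot 10^{10}$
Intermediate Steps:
$\left(\frac{1}{-252269} + 267967\right) \left(429640 - 106796\right) = \left(- \frac{1}{252269} + 267967\right) 322844 = \frac{67599767122}{252269} \cdot 322844 = \frac{21824179216734968}{252269}$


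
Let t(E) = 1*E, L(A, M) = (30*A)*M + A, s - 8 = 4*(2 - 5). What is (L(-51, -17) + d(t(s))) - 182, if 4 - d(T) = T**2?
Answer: 25765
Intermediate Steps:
s = -4 (s = 8 + 4*(2 - 5) = 8 + 4*(-3) = 8 - 12 = -4)
L(A, M) = A + 30*A*M (L(A, M) = 30*A*M + A = A + 30*A*M)
t(E) = E
d(T) = 4 - T**2
(L(-51, -17) + d(t(s))) - 182 = (-51*(1 + 30*(-17)) + (4 - 1*(-4)**2)) - 182 = (-51*(1 - 510) + (4 - 1*16)) - 182 = (-51*(-509) + (4 - 16)) - 182 = (25959 - 12) - 182 = 25947 - 182 = 25765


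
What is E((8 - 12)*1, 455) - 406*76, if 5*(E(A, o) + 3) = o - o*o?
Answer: -72173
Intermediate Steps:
E(A, o) = -3 - o**2/5 + o/5 (E(A, o) = -3 + (o - o*o)/5 = -3 + (o - o**2)/5 = -3 + (-o**2/5 + o/5) = -3 - o**2/5 + o/5)
E((8 - 12)*1, 455) - 406*76 = (-3 - 1/5*455**2 + (1/5)*455) - 406*76 = (-3 - 1/5*207025 + 91) - 30856 = (-3 - 41405 + 91) - 30856 = -41317 - 30856 = -72173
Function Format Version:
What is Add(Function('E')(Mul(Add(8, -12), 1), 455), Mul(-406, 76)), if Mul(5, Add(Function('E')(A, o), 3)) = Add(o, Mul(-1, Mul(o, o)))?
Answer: -72173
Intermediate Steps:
Function('E')(A, o) = Add(-3, Mul(Rational(-1, 5), Pow(o, 2)), Mul(Rational(1, 5), o)) (Function('E')(A, o) = Add(-3, Mul(Rational(1, 5), Add(o, Mul(-1, Mul(o, o))))) = Add(-3, Mul(Rational(1, 5), Add(o, Mul(-1, Pow(o, 2))))) = Add(-3, Add(Mul(Rational(-1, 5), Pow(o, 2)), Mul(Rational(1, 5), o))) = Add(-3, Mul(Rational(-1, 5), Pow(o, 2)), Mul(Rational(1, 5), o)))
Add(Function('E')(Mul(Add(8, -12), 1), 455), Mul(-406, 76)) = Add(Add(-3, Mul(Rational(-1, 5), Pow(455, 2)), Mul(Rational(1, 5), 455)), Mul(-406, 76)) = Add(Add(-3, Mul(Rational(-1, 5), 207025), 91), -30856) = Add(Add(-3, -41405, 91), -30856) = Add(-41317, -30856) = -72173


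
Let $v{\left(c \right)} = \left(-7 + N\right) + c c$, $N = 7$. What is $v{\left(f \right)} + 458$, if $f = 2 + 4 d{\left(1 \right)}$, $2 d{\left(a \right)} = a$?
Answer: $474$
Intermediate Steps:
$d{\left(a \right)} = \frac{a}{2}$
$f = 4$ ($f = 2 + 4 \cdot \frac{1}{2} \cdot 1 = 2 + 4 \cdot \frac{1}{2} = 2 + 2 = 4$)
$v{\left(c \right)} = c^{2}$ ($v{\left(c \right)} = \left(-7 + 7\right) + c c = 0 + c^{2} = c^{2}$)
$v{\left(f \right)} + 458 = 4^{2} + 458 = 16 + 458 = 474$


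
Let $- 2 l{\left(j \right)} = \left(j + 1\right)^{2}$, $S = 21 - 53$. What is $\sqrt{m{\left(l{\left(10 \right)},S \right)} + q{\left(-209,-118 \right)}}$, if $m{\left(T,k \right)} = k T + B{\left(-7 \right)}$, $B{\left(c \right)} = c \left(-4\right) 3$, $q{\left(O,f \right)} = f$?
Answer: $\sqrt{1902} \approx 43.612$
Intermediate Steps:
$S = -32$
$l{\left(j \right)} = - \frac{\left(1 + j\right)^{2}}{2}$ ($l{\left(j \right)} = - \frac{\left(j + 1\right)^{2}}{2} = - \frac{\left(1 + j\right)^{2}}{2}$)
$B{\left(c \right)} = - 12 c$ ($B{\left(c \right)} = - 4 c 3 = - 12 c$)
$m{\left(T,k \right)} = 84 + T k$ ($m{\left(T,k \right)} = k T - -84 = T k + 84 = 84 + T k$)
$\sqrt{m{\left(l{\left(10 \right)},S \right)} + q{\left(-209,-118 \right)}} = \sqrt{\left(84 + - \frac{\left(1 + 10\right)^{2}}{2} \left(-32\right)\right) - 118} = \sqrt{\left(84 + - \frac{11^{2}}{2} \left(-32\right)\right) - 118} = \sqrt{\left(84 + \left(- \frac{1}{2}\right) 121 \left(-32\right)\right) - 118} = \sqrt{\left(84 - -1936\right) - 118} = \sqrt{\left(84 + 1936\right) - 118} = \sqrt{2020 - 118} = \sqrt{1902}$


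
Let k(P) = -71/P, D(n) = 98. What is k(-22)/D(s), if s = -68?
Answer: 71/2156 ≈ 0.032931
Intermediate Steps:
k(-22)/D(s) = -71/(-22)/98 = -71*(-1/22)*(1/98) = (71/22)*(1/98) = 71/2156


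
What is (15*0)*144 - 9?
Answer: -9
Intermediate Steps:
(15*0)*144 - 9 = 0*144 - 9 = 0 - 9 = -9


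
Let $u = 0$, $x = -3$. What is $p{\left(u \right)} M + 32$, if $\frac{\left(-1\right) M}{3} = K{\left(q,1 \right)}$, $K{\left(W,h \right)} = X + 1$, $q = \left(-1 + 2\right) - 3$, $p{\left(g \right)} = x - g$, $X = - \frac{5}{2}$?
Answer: $\frac{37}{2} \approx 18.5$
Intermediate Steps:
$X = - \frac{5}{2}$ ($X = \left(-5\right) \frac{1}{2} = - \frac{5}{2} \approx -2.5$)
$p{\left(g \right)} = -3 - g$
$q = -2$ ($q = 1 - 3 = -2$)
$K{\left(W,h \right)} = - \frac{3}{2}$ ($K{\left(W,h \right)} = - \frac{5}{2} + 1 = - \frac{3}{2}$)
$M = \frac{9}{2}$ ($M = \left(-3\right) \left(- \frac{3}{2}\right) = \frac{9}{2} \approx 4.5$)
$p{\left(u \right)} M + 32 = \left(-3 - 0\right) \frac{9}{2} + 32 = \left(-3 + 0\right) \frac{9}{2} + 32 = \left(-3\right) \frac{9}{2} + 32 = - \frac{27}{2} + 32 = \frac{37}{2}$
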